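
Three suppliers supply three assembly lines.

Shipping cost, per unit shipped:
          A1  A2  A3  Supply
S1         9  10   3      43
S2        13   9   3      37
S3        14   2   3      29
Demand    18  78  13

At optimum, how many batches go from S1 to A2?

The minimum-cost plan:
  S1 to A1: 18 batches
  S1 to A2: 12 batches
  S1 to A3: 13 batches
  S2 to A2: 37 batches
  S3 to A2: 29 batches
Total cost = 712.
So S1→A2 carries 12 batches.

12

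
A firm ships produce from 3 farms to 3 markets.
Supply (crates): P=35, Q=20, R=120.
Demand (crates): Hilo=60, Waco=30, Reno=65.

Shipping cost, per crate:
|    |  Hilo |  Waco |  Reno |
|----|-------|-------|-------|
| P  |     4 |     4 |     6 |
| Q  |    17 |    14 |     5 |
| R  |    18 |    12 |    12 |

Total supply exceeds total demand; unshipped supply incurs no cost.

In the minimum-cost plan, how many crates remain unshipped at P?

0

An optimal plan:
  P->Hilo: 35 × 4 = 140
  Q->Reno: 20 × 5 = 100
  R->Hilo: 25 × 18 = 450
  R->Waco: 30 × 12 = 360
  R->Reno: 45 × 12 = 540
Total cost = 1590.
P ships 35 of its 35, leaving 0.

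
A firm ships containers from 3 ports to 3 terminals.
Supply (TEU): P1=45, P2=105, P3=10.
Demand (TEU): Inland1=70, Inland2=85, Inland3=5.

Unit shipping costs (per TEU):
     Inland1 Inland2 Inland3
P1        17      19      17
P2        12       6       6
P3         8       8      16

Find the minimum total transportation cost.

1565

A cheapest plan:
  P1→Inland1: 45 × 17 = 765
  P2→Inland1: 15 × 12 = 180
  P2→Inland2: 85 × 6 = 510
  P2→Inland3: 5 × 6 = 30
  P3→Inland1: 10 × 8 = 80
Total = 765 + 180 + 510 + 30 + 80 = 1565.
(Supply check: P1 ships 45; P2 ships 105; P3 ships 10.)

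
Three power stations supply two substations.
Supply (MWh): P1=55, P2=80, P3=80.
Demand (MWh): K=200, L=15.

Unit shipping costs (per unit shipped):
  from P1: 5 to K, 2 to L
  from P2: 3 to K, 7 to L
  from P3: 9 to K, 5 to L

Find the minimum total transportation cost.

Optimal allocation:
  P1->K: 55 MWh
  P2->K: 80 MWh
  P3->K: 65 MWh
  P3->L: 15 MWh
Total cost = 1175.

1175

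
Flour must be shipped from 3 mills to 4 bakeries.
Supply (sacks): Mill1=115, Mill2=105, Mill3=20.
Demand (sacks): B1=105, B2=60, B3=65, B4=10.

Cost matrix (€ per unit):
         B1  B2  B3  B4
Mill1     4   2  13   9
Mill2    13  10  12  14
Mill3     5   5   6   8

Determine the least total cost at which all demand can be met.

Optimal allocation:
  Mill1–B1: 85 × €4 = €340
  Mill1–B2: 30 × €2 = €60
  Mill2–B2: 30 × €10 = €300
  Mill2–B3: 65 × €12 = €780
  Mill2–B4: 10 × €14 = €140
  Mill3–B1: 20 × €5 = €100
Total = 340 + 60 + 300 + 780 + 140 + 100 = €1720.

1720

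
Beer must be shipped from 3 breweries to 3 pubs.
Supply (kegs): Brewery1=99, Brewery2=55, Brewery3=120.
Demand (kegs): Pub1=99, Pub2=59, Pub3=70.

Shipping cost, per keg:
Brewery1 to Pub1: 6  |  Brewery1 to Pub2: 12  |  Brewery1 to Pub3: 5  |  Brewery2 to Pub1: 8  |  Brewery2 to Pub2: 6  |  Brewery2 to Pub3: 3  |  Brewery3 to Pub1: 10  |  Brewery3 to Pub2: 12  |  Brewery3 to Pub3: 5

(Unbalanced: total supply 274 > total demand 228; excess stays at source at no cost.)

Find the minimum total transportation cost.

An optimal shipping plan:
  Brewery1→Pub1: 99 kegs
  Brewery2→Pub2: 55 kegs
  Brewery3→Pub2: 4 kegs
  Brewery3→Pub3: 70 kegs
Total cost = 1322.

1322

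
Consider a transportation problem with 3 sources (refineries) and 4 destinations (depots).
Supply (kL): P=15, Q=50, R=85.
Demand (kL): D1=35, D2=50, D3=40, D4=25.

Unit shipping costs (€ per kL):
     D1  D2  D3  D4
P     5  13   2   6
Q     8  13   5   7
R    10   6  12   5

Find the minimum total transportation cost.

880

A cheapest plan:
  P to D3: 15 × €2 = €30
  Q to D1: 25 × €8 = €200
  Q to D3: 25 × €5 = €125
  R to D1: 10 × €10 = €100
  R to D2: 50 × €6 = €300
  R to D4: 25 × €5 = €125
Total = 30 + 200 + 125 + 100 + 300 + 125 = €880.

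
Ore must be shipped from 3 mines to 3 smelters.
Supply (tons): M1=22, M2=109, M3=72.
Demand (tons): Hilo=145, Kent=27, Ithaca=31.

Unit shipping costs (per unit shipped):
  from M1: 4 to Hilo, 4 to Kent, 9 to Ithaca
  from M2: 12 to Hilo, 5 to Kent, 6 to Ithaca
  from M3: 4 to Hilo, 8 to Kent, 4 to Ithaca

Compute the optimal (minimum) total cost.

An optimal shipping plan:
  M1–Hilo: 22 tons
  M2–Hilo: 51 tons
  M2–Kent: 27 tons
  M2–Ithaca: 31 tons
  M3–Hilo: 72 tons
Total cost = 1309.

1309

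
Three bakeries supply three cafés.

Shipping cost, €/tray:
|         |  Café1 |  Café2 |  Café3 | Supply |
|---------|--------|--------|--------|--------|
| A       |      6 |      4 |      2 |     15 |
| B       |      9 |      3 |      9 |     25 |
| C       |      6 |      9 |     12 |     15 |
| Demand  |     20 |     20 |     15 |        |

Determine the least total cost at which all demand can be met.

One minimum-cost allocation:
  A→Café3: 15 × €2 = €30
  B→Café1: 5 × €9 = €45
  B→Café2: 20 × €3 = €60
  C→Café1: 15 × €6 = €90
Total = 30 + 45 + 60 + 90 = €225.
(Supply check: A ships 15; B ships 25; C ships 15.)

225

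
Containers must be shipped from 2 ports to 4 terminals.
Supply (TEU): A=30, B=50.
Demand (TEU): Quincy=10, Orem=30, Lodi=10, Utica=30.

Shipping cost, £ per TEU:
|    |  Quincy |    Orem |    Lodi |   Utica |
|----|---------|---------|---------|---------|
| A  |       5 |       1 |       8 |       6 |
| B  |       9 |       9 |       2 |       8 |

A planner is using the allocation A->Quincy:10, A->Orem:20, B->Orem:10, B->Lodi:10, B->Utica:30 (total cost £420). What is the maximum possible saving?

40

Current plan cost = 10·5 + 20·1 + 10·9 + 10·2 + 30·8 = £420.
Optimal plan:
  A->Orem: 30 × £1 = £30
  B->Quincy: 10 × £9 = £90
  B->Lodi: 10 × £2 = £20
  B->Utica: 30 × £8 = £240
Optimal cost = £380.
Saving = 420 − 380 = £40.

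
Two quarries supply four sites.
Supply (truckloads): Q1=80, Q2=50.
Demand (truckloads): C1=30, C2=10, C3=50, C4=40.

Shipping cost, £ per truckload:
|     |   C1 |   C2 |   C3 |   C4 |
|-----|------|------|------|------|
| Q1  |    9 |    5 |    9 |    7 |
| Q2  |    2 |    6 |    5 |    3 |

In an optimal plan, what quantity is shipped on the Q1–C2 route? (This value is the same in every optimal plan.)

Optimal shipments:
  Q1–C2: 10 × £5 = £50
  Q1–C3: 50 × £9 = £450
  Q1–C4: 20 × £7 = £140
  Q2–C1: 30 × £2 = £60
  Q2–C4: 20 × £3 = £60
Total cost = £760.
So Q1→C2 carries 10 truckloads.

10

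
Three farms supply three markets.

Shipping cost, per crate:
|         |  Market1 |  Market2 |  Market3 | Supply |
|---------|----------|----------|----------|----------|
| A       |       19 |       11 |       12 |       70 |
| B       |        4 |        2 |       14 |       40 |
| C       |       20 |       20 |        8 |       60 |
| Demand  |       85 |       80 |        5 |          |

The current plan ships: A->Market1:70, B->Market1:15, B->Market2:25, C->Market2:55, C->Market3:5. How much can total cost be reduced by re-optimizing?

530

Current plan cost = 70·19 + 15·4 + 25·2 + 55·20 + 5·8 = 2580.
Optimal plan:
  A→Market2: 70 × 11 = 770
  B→Market1: 30 × 4 = 120
  B→Market2: 10 × 2 = 20
  C→Market1: 55 × 20 = 1100
  C→Market3: 5 × 8 = 40
Optimal cost = 2050.
Saving = 2580 − 2050 = 530.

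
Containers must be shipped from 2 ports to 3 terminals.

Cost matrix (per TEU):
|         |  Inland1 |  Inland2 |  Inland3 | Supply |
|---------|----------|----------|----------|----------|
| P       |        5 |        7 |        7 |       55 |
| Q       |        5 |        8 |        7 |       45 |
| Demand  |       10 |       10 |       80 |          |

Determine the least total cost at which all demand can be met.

One minimum-cost allocation:
  P->Inland1: 10 × 5 = 50
  P->Inland2: 10 × 7 = 70
  P->Inland3: 35 × 7 = 245
  Q->Inland3: 45 × 7 = 315
Total = 50 + 70 + 245 + 315 = 680.

680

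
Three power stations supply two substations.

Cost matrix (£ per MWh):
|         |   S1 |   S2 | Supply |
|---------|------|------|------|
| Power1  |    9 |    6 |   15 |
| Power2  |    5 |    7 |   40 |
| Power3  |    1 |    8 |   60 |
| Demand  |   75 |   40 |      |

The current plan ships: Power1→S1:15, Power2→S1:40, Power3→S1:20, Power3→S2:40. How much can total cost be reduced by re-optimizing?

Current plan cost = 15·9 + 40·5 + 20·1 + 40·8 = £675.
Optimal plan:
  Power1–S2: 15 × £6 = £90
  Power2–S1: 15 × £5 = £75
  Power2–S2: 25 × £7 = £175
  Power3–S1: 60 × £1 = £60
Optimal cost = £400.
Saving = 675 − 400 = £275.

275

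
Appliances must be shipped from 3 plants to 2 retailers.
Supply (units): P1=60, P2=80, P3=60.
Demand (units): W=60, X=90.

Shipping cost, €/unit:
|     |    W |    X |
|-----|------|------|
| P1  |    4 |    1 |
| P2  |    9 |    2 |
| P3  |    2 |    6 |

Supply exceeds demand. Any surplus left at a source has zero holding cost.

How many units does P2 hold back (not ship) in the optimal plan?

An optimal plan:
  P1->X: 60 units
  P2->X: 30 units
  P3->W: 60 units
Total cost = €240.
P2 ships 30 of its 80, leaving 50.

50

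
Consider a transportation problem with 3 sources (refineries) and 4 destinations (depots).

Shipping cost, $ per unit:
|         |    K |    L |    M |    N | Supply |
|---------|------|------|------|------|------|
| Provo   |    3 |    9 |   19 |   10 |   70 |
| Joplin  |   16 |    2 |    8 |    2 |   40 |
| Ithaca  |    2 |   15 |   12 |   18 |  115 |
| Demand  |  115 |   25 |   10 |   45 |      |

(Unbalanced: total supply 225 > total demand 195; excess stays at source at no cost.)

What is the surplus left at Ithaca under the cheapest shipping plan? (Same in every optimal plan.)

0

Minimum-cost shipments:
  Provo–K: 10 × $3 = $30
  Provo–L: 25 × $9 = $225
  Provo–N: 5 × $10 = $50
  Joplin–N: 40 × $2 = $80
  Ithaca–K: 105 × $2 = $210
  Ithaca–M: 10 × $12 = $120
Total cost = $715.
Ithaca ships 115 of its 115, leaving 0.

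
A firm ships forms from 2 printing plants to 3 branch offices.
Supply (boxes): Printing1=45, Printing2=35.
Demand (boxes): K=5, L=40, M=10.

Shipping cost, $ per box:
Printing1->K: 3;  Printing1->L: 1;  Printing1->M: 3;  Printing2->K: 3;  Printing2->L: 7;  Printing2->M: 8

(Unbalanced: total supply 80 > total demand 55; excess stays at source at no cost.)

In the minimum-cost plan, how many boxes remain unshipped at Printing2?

25

Minimum-cost shipments:
  Printing1→L: 40 boxes
  Printing1→M: 5 boxes
  Printing2→K: 5 boxes
  Printing2→M: 5 boxes
Total cost = $110.
Printing2 ships 10 of its 35, leaving 25.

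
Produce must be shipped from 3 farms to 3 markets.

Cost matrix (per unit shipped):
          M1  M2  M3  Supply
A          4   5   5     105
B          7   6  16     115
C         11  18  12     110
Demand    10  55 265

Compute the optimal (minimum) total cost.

Optimal allocation:
  A->M3: 105 × 5 = 525
  B->M1: 10 × 7 = 70
  B->M2: 55 × 6 = 330
  B->M3: 50 × 16 = 800
  C->M3: 110 × 12 = 1320
Total = 525 + 70 + 330 + 800 + 1320 = 3045.

3045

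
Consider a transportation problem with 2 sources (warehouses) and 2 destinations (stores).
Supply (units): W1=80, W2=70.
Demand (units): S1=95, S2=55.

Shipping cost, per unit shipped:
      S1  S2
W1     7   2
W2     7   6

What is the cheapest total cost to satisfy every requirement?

An optimal shipping plan:
  W1–S1: 25 × 7 = 175
  W1–S2: 55 × 2 = 110
  W2–S1: 70 × 7 = 490
Total = 175 + 110 + 490 = 775.
(Supply check: W1 ships 80; W2 ships 70.)

775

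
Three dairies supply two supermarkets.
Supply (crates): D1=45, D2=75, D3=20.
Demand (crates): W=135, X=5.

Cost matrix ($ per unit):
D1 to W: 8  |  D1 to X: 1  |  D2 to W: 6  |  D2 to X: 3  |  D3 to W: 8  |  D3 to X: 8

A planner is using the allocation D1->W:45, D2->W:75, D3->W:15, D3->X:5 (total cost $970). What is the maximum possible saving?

35

Current plan cost = 45·8 + 75·6 + 15·8 + 5·8 = $970.
Optimal plan:
  D1 to W: 40 crates
  D1 to X: 5 crates
  D2 to W: 75 crates
  D3 to W: 20 crates
Optimal cost = $935.
Saving = 970 − 935 = $35.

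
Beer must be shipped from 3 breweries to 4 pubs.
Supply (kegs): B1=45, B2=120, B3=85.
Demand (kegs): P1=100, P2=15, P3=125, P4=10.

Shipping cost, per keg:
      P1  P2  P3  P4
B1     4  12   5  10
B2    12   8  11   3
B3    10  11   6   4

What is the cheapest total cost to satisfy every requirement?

Optimal allocation:
  B1–P1: 45 kegs
  B2–P1: 55 kegs
  B2–P2: 15 kegs
  B2–P3: 40 kegs
  B2–P4: 10 kegs
  B3–P3: 85 kegs
Total cost = 1940.

1940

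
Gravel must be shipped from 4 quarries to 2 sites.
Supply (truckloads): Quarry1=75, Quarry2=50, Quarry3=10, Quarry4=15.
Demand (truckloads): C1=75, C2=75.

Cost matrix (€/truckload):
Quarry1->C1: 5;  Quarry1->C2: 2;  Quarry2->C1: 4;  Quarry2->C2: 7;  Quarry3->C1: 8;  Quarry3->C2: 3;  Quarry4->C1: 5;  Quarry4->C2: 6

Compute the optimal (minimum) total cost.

485

One minimum-cost allocation:
  Quarry1 to C1: 10 × €5 = €50
  Quarry1 to C2: 65 × €2 = €130
  Quarry2 to C1: 50 × €4 = €200
  Quarry3 to C2: 10 × €3 = €30
  Quarry4 to C1: 15 × €5 = €75
Total = 50 + 130 + 200 + 30 + 75 = €485.
(Supply check: Quarry1 ships 75; Quarry2 ships 50; Quarry3 ships 10; Quarry4 ships 15.)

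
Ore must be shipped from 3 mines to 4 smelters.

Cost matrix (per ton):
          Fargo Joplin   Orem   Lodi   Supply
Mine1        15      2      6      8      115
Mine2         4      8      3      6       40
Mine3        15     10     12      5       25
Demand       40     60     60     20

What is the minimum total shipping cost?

770

Optimal allocation:
  Mine1->Joplin: 60 × 2 = 120
  Mine1->Orem: 55 × 6 = 330
  Mine2->Fargo: 40 × 4 = 160
  Mine3->Orem: 5 × 12 = 60
  Mine3->Lodi: 20 × 5 = 100
Total = 120 + 330 + 160 + 60 + 100 = 770.
(Supply check: Mine1 ships 115; Mine2 ships 40; Mine3 ships 25.)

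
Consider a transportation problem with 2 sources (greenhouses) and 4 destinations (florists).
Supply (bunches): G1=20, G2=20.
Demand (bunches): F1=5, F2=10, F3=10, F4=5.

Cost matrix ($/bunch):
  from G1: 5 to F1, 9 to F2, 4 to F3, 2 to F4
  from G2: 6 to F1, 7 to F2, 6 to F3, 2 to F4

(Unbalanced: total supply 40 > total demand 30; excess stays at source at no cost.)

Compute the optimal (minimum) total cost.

A cheapest plan:
  G1->F1: 5 × $5 = $25
  G1->F3: 10 × $4 = $40
  G1->F4: 5 × $2 = $10
  G2->F2: 10 × $7 = $70
Total = 25 + 40 + 10 + 70 = $145.
(Supply check: G1 ships 20; G2 ships 10.)

145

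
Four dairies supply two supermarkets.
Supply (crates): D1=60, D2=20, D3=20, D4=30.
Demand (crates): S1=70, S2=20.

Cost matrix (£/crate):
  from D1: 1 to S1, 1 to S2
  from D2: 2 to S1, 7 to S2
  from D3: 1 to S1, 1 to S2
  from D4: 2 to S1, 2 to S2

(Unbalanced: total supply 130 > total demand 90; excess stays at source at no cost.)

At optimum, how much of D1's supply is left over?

Minimum-cost shipments:
  D1→S1: 40 crates
  D1→S2: 20 crates
  D2→S1: 10 crates
  D3→S1: 20 crates
Total cost = £100.
D1 ships 60 of its 60, leaving 0.

0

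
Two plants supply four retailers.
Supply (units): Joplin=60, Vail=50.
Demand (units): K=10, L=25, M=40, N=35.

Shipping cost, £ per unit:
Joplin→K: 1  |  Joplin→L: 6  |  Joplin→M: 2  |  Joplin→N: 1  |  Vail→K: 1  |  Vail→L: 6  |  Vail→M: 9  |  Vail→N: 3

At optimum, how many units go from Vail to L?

Optimal shipments:
  Joplin–M: 40 × £2 = £80
  Joplin–N: 20 × £1 = £20
  Vail–K: 10 × £1 = £10
  Vail–L: 25 × £6 = £150
  Vail–N: 15 × £3 = £45
Total cost = £305.
So Vail→L carries 25 units.

25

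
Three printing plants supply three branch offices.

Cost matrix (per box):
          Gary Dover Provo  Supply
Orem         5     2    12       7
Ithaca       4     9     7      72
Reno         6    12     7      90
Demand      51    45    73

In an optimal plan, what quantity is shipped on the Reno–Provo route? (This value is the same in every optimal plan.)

73

Optimal shipments:
  Orem to Dover: 7 × 2 = 14
  Ithaca to Gary: 34 × 4 = 136
  Ithaca to Dover: 38 × 9 = 342
  Reno to Gary: 17 × 6 = 102
  Reno to Provo: 73 × 7 = 511
Total cost = 1105.
So Reno→Provo carries 73 boxes.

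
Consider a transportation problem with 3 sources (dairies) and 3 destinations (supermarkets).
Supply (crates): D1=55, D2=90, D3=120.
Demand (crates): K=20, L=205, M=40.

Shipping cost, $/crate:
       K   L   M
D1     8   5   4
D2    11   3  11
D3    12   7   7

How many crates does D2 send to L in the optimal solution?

The minimum-cost plan:
  D1->K: 20 crates
  D1->M: 35 crates
  D2->L: 90 crates
  D3->L: 115 crates
  D3->M: 5 crates
Total cost = $1410.
So D2→L carries 90 crates.

90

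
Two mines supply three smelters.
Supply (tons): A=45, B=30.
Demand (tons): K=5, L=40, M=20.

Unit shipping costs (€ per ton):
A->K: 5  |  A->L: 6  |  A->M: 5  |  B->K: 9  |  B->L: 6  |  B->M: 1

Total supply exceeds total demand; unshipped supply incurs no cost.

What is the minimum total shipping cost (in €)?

Optimal allocation:
  A->K: 5 × €5 = €25
  A->L: 30 × €6 = €180
  B->L: 10 × €6 = €60
  B->M: 20 × €1 = €20
Total = 25 + 180 + 60 + 20 = €285.

285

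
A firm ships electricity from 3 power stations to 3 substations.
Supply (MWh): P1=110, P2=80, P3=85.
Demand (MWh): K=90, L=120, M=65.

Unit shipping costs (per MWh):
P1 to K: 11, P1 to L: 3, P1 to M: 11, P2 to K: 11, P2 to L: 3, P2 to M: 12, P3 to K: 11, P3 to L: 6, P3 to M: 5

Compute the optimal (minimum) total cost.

Optimal allocation:
  P1->L: 110 × 3 = 330
  P2->K: 70 × 11 = 770
  P2->L: 10 × 3 = 30
  P3->K: 20 × 11 = 220
  P3->M: 65 × 5 = 325
Total = 330 + 770 + 30 + 220 + 325 = 1675.
(Supply check: P1 ships 110; P2 ships 80; P3 ships 85.)

1675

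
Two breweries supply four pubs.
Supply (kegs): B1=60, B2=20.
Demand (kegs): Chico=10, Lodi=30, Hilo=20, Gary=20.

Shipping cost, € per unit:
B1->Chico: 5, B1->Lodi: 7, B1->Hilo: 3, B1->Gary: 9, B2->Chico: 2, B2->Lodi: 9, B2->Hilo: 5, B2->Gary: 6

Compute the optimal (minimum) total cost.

An optimal shipping plan:
  B1->Chico: 10 × €5 = €50
  B1->Lodi: 30 × €7 = €210
  B1->Hilo: 20 × €3 = €60
  B2->Gary: 20 × €6 = €120
Total = 50 + 210 + 60 + 120 = €440.

440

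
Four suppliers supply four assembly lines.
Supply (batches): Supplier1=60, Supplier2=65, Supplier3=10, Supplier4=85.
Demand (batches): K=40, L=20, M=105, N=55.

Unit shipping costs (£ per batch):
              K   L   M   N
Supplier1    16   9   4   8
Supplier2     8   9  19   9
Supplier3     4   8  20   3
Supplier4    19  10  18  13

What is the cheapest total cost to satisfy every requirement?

2085

One minimum-cost allocation:
  Supplier1->M: 60 × £4 = £240
  Supplier2->K: 40 × £8 = £320
  Supplier2->N: 25 × £9 = £225
  Supplier3->N: 10 × £3 = £30
  Supplier4->L: 20 × £10 = £200
  Supplier4->M: 45 × £18 = £810
  Supplier4->N: 20 × £13 = £260
Total = 240 + 320 + 225 + 30 + 200 + 810 + 260 = £2085.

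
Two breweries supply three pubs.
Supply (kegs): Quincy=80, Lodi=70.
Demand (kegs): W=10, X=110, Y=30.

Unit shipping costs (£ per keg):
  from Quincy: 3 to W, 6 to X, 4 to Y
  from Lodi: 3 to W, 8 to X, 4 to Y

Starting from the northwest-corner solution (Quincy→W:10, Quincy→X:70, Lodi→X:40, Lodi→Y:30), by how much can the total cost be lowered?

20

Current plan cost = 10·3 + 70·6 + 40·8 + 30·4 = £890.
Optimal plan:
  Quincy->X: 80 × £6 = £480
  Lodi->W: 10 × £3 = £30
  Lodi->X: 30 × £8 = £240
  Lodi->Y: 30 × £4 = £120
Optimal cost = £870.
Saving = 890 − 870 = £20.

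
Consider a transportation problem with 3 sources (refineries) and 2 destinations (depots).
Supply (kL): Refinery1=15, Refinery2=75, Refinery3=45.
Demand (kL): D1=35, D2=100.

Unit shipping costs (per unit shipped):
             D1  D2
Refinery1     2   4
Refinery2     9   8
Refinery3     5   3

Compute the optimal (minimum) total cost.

785

One minimum-cost allocation:
  Refinery1->D1: 15 kL
  Refinery2->D1: 20 kL
  Refinery2->D2: 55 kL
  Refinery3->D2: 45 kL
Total cost = 785.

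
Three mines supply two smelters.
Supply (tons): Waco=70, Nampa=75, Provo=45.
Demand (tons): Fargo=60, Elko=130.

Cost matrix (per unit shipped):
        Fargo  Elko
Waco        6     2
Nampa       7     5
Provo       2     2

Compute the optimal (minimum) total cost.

A cheapest plan:
  Waco to Elko: 70 tons
  Nampa to Fargo: 15 tons
  Nampa to Elko: 60 tons
  Provo to Fargo: 45 tons
Total cost = 635.

635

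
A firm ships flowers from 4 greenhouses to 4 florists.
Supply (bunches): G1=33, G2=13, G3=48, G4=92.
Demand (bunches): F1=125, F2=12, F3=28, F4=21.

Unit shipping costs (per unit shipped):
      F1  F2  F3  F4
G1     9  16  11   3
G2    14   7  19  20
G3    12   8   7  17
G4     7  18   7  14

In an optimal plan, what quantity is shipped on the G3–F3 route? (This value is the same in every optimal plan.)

Solving gives:
  G1 to F1: 12 bunches
  G1 to F4: 21 bunches
  G2 to F1: 1 bunches
  G2 to F2: 12 bunches
  G3 to F1: 20 bunches
  G3 to F3: 28 bunches
  G4 to F1: 92 bunches
Total cost = 1349.
So G3→F3 carries 28 bunches.

28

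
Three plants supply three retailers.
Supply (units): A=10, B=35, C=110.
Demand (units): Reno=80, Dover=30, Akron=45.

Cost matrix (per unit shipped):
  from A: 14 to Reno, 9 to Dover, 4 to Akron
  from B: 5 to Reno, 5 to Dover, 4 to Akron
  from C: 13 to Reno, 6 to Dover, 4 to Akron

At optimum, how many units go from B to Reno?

The minimum-cost plan:
  A->Akron: 10 × 4 = 40
  B->Reno: 35 × 5 = 175
  C->Reno: 45 × 13 = 585
  C->Dover: 30 × 6 = 180
  C->Akron: 35 × 4 = 140
Total cost = 1120.
So B→Reno carries 35 units.

35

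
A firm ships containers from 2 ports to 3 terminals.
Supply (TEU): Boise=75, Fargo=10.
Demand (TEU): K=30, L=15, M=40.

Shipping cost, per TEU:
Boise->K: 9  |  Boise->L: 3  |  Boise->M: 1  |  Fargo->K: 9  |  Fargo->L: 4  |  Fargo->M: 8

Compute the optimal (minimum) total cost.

An optimal shipping plan:
  Boise->K: 20 × 9 = 180
  Boise->L: 15 × 3 = 45
  Boise->M: 40 × 1 = 40
  Fargo->K: 10 × 9 = 90
Total = 180 + 45 + 40 + 90 = 355.

355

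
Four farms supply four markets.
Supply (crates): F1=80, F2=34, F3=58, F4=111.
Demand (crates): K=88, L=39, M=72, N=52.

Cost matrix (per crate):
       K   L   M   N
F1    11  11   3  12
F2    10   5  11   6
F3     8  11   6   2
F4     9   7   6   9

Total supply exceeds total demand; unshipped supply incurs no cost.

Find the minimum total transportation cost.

1311

An optimal shipping plan:
  F1->M: 72 × 3 = 216
  F2->L: 34 × 5 = 170
  F3->K: 6 × 8 = 48
  F3->N: 52 × 2 = 104
  F4->K: 82 × 9 = 738
  F4->L: 5 × 7 = 35
Total = 216 + 170 + 48 + 104 + 738 + 35 = 1311.
(Supply check: F1 ships 72; F2 ships 34; F3 ships 58; F4 ships 87.)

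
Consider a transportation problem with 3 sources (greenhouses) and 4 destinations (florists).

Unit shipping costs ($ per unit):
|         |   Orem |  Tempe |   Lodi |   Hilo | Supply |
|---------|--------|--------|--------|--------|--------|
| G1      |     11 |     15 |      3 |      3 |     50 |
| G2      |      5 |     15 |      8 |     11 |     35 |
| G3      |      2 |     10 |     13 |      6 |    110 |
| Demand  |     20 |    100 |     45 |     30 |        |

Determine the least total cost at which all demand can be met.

An optimal shipping plan:
  G1–Lodi: 20 × $3 = $60
  G1–Hilo: 30 × $3 = $90
  G2–Orem: 10 × $5 = $50
  G2–Lodi: 25 × $8 = $200
  G3–Orem: 10 × $2 = $20
  G3–Tempe: 100 × $10 = $1000
Total = 60 + 90 + 50 + 200 + 20 + 1000 = $1420.

1420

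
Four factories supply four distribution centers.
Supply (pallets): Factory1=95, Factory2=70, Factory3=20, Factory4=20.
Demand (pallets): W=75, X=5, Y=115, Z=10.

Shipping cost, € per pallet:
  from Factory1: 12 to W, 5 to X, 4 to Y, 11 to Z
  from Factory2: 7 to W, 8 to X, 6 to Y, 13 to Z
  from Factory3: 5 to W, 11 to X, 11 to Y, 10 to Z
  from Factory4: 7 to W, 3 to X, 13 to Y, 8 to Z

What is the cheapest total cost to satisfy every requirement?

1080

Optimal allocation:
  Factory1–Y: 95 × €4 = €380
  Factory2–W: 50 × €7 = €350
  Factory2–Y: 20 × €6 = €120
  Factory3–W: 20 × €5 = €100
  Factory4–W: 5 × €7 = €35
  Factory4–X: 5 × €3 = €15
  Factory4–Z: 10 × €8 = €80
Total = 380 + 350 + 120 + 100 + 35 + 15 + 80 = €1080.
(Supply check: Factory1 ships 95; Factory2 ships 70; Factory3 ships 20; Factory4 ships 20.)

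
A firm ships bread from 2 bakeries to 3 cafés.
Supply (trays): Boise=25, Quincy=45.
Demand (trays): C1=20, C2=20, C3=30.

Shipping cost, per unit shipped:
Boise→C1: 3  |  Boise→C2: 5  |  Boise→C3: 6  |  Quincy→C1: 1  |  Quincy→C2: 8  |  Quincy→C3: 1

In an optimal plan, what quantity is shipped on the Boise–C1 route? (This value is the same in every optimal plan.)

5

The minimum-cost plan:
  Boise–C1: 5 × 3 = 15
  Boise–C2: 20 × 5 = 100
  Quincy–C1: 15 × 1 = 15
  Quincy–C3: 30 × 1 = 30
Total cost = 160.
So Boise→C1 carries 5 trays.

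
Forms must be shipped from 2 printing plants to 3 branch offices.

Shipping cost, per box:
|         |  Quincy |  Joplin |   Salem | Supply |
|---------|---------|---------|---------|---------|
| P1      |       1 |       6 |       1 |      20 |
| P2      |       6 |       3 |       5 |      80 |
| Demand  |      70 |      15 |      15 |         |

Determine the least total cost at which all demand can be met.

An optimal shipping plan:
  P1->Quincy: 20 × 1 = 20
  P2->Quincy: 50 × 6 = 300
  P2->Joplin: 15 × 3 = 45
  P2->Salem: 15 × 5 = 75
Total = 20 + 300 + 45 + 75 = 440.

440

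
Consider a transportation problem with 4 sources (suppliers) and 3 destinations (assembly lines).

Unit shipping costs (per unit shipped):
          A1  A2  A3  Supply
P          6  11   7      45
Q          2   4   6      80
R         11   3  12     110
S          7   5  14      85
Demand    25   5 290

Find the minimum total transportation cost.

Optimal allocation:
  P to A3: 45 × 7 = 315
  Q to A3: 80 × 6 = 480
  R to A3: 110 × 12 = 1320
  S to A1: 25 × 7 = 175
  S to A2: 5 × 5 = 25
  S to A3: 55 × 14 = 770
Total = 315 + 480 + 1320 + 175 + 25 + 770 = 3085.

3085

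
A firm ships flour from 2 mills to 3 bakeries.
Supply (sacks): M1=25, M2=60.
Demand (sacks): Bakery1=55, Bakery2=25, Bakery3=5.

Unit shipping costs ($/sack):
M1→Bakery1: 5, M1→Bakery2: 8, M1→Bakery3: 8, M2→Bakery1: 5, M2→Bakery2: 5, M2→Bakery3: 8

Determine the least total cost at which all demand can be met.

One minimum-cost allocation:
  M1->Bakery1: 25 sacks
  M2->Bakery1: 30 sacks
  M2->Bakery2: 25 sacks
  M2->Bakery3: 5 sacks
Total cost = $440.

440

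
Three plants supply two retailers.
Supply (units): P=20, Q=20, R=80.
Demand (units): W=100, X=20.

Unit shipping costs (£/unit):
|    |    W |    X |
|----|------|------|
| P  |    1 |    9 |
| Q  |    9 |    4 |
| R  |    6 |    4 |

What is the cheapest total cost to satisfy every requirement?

580

A cheapest plan:
  P→W: 20 × £1 = £20
  Q→X: 20 × £4 = £80
  R→W: 80 × £6 = £480
Total = 20 + 80 + 480 = £580.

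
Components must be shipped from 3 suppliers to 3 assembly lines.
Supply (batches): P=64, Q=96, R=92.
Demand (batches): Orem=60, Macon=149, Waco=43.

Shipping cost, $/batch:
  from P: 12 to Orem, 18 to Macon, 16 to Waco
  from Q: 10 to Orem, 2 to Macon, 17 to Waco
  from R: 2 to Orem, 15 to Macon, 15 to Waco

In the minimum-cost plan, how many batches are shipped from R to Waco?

0

Optimal shipments:
  P->Macon: 21 × $18 = $378
  P->Waco: 43 × $16 = $688
  Q->Macon: 96 × $2 = $192
  R->Orem: 60 × $2 = $120
  R->Macon: 32 × $15 = $480
Total cost = $1858.
The route R→Waco is not used.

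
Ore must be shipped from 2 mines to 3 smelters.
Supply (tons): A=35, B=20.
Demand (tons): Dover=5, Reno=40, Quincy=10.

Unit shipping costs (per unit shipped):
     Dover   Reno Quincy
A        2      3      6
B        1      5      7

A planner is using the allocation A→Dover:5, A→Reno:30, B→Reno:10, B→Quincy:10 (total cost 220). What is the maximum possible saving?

Current plan cost = 5·2 + 30·3 + 10·5 + 10·7 = 220.
Optimal plan:
  A–Reno: 35 × 3 = 105
  B–Dover: 5 × 1 = 5
  B–Reno: 5 × 5 = 25
  B–Quincy: 10 × 7 = 70
Optimal cost = 205.
Saving = 220 − 205 = 15.

15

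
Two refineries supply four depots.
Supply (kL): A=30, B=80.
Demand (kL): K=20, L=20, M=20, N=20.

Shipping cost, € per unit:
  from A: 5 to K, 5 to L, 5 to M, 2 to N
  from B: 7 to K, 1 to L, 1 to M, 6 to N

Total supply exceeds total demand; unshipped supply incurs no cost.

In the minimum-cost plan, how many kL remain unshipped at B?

30

Minimum-cost shipments:
  A to K: 10 × €5 = €50
  A to N: 20 × €2 = €40
  B to K: 10 × €7 = €70
  B to L: 20 × €1 = €20
  B to M: 20 × €1 = €20
Total cost = €200.
B ships 50 of its 80, leaving 30.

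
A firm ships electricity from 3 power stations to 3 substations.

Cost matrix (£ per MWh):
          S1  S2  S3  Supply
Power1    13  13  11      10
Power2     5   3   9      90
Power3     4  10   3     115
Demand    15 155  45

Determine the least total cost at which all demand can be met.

A cheapest plan:
  Power1 to S2: 10 × £13 = £130
  Power2 to S2: 90 × £3 = £270
  Power3 to S1: 15 × £4 = £60
  Power3 to S2: 55 × £10 = £550
  Power3 to S3: 45 × £3 = £135
Total = 130 + 270 + 60 + 550 + 135 = £1145.

1145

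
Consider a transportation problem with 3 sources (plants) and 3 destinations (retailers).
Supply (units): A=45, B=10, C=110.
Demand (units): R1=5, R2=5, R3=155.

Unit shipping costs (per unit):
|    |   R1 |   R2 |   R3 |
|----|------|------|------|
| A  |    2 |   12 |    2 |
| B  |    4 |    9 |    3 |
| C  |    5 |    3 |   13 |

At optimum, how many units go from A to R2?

0

Solving gives:
  A→R3: 45 × 2 = 90
  B→R3: 10 × 3 = 30
  C→R1: 5 × 5 = 25
  C→R2: 5 × 3 = 15
  C→R3: 100 × 13 = 1300
Total cost = 1460.
The route A→R2 is not used.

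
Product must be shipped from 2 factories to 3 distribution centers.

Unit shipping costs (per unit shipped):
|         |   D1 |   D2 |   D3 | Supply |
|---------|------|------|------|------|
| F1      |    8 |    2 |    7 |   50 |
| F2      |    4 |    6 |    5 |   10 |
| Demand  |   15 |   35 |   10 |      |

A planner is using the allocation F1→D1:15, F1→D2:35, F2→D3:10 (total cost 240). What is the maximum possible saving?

Current plan cost = 15·8 + 35·2 + 10·5 = 240.
Optimal plan:
  F1–D1: 5 × 8 = 40
  F1–D2: 35 × 2 = 70
  F1–D3: 10 × 7 = 70
  F2–D1: 10 × 4 = 40
Optimal cost = 220.
Saving = 240 − 220 = 20.

20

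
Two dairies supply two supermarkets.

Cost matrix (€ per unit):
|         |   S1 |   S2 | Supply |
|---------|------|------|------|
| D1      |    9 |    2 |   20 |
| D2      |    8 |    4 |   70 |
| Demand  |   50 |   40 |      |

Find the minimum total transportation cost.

Optimal allocation:
  D1->S2: 20 × €2 = €40
  D2->S1: 50 × €8 = €400
  D2->S2: 20 × €4 = €80
Total = 40 + 400 + 80 = €520.
(Supply check: D1 ships 20; D2 ships 70.)

520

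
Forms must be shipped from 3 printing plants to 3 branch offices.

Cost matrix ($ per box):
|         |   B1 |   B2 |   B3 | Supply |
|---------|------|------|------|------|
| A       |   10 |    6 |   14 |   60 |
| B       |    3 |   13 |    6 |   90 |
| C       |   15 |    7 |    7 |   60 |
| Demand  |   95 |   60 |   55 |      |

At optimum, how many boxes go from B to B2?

The minimum-cost plan:
  A→B1: 5 boxes
  A→B2: 55 boxes
  B→B1: 90 boxes
  C→B2: 5 boxes
  C→B3: 55 boxes
Total cost = $1070.
The route B→B2 is not used.

0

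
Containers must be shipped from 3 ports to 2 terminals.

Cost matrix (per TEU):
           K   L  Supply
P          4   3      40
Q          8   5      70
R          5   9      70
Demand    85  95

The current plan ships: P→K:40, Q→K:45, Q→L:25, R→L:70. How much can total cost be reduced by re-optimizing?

440

Current plan cost = 40·4 + 45·8 + 25·5 + 70·9 = 1275.
Optimal plan:
  P–K: 15 × 4 = 60
  P–L: 25 × 3 = 75
  Q–L: 70 × 5 = 350
  R–K: 70 × 5 = 350
Optimal cost = 835.
Saving = 1275 − 835 = 440.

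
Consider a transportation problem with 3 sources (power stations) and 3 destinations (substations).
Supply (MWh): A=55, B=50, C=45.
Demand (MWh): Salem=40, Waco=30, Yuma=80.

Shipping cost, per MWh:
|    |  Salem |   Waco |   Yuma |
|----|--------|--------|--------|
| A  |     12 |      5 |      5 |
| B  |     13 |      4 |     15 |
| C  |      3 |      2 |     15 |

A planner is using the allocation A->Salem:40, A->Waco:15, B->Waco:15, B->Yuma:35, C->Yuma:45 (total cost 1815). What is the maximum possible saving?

Current plan cost = 40·12 + 15·5 + 15·4 + 35·15 + 45·15 = 1815.
Optimal plan:
  A–Yuma: 55 × 5 = 275
  B–Waco: 25 × 4 = 100
  B–Yuma: 25 × 15 = 375
  C–Salem: 40 × 3 = 120
  C–Waco: 5 × 2 = 10
Optimal cost = 880.
Saving = 1815 − 880 = 935.

935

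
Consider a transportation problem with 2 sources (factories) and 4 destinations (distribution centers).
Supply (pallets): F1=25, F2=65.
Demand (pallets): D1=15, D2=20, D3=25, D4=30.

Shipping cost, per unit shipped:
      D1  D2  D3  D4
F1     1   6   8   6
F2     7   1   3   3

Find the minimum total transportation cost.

230

One minimum-cost allocation:
  F1–D1: 15 × 1 = 15
  F1–D4: 10 × 6 = 60
  F2–D2: 20 × 1 = 20
  F2–D3: 25 × 3 = 75
  F2–D4: 20 × 3 = 60
Total = 15 + 60 + 20 + 75 + 60 = 230.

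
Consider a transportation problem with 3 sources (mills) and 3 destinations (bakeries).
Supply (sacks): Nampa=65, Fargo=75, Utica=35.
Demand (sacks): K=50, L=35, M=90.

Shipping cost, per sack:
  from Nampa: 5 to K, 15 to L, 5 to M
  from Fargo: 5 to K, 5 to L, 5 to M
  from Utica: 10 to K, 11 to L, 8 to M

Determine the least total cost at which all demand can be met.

980

One minimum-cost allocation:
  Nampa–K: 10 × 5 = 50
  Nampa–M: 55 × 5 = 275
  Fargo–K: 40 × 5 = 200
  Fargo–L: 35 × 5 = 175
  Utica–M: 35 × 8 = 280
Total = 50 + 275 + 200 + 175 + 280 = 980.
(Supply check: Nampa ships 65; Fargo ships 75; Utica ships 35.)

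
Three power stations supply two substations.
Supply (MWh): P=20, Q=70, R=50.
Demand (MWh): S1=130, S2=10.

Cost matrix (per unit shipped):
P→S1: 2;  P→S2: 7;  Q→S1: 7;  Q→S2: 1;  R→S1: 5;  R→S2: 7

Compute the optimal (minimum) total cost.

Optimal allocation:
  P→S1: 20 × 2 = 40
  Q→S1: 60 × 7 = 420
  Q→S2: 10 × 1 = 10
  R→S1: 50 × 5 = 250
Total = 40 + 420 + 10 + 250 = 720.
(Supply check: P ships 20; Q ships 70; R ships 50.)

720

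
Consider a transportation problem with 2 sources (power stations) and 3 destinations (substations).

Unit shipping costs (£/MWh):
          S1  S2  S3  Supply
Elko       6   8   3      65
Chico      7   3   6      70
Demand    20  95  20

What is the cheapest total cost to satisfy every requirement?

590

One minimum-cost allocation:
  Elko–S1: 20 × £6 = £120
  Elko–S2: 25 × £8 = £200
  Elko–S3: 20 × £3 = £60
  Chico–S2: 70 × £3 = £210
Total = 120 + 200 + 60 + 210 = £590.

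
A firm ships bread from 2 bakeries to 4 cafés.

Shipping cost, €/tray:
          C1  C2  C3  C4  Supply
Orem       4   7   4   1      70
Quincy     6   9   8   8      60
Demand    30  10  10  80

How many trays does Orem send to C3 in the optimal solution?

Optimal shipments:
  Orem->C4: 70 trays
  Quincy->C1: 30 trays
  Quincy->C2: 10 trays
  Quincy->C3: 10 trays
  Quincy->C4: 10 trays
Total cost = €500.
The route Orem→C3 is not used.

0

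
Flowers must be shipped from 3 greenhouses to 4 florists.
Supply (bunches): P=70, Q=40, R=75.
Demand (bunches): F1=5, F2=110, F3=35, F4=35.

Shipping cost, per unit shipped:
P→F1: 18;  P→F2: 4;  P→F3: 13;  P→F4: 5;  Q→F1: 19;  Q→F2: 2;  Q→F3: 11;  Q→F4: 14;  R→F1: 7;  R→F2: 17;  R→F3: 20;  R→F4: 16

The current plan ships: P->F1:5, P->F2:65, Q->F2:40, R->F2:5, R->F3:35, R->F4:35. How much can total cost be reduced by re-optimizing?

120

Current plan cost = 5·18 + 65·4 + 40·2 + 5·17 + 35·20 + 35·16 = 1775.
Optimal plan:
  P->F2: 70 × 4 = 280
  Q->F2: 40 × 2 = 80
  R->F1: 5 × 7 = 35
  R->F3: 35 × 20 = 700
  R->F4: 35 × 16 = 560
Optimal cost = 1655.
Saving = 1775 − 1655 = 120.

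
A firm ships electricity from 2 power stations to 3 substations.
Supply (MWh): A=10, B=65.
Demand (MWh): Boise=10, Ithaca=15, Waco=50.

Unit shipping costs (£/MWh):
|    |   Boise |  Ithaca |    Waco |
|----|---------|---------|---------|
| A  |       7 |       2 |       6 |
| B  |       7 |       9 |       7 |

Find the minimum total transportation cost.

485

One minimum-cost allocation:
  A→Ithaca: 10 × £2 = £20
  B→Boise: 10 × £7 = £70
  B→Ithaca: 5 × £9 = £45
  B→Waco: 50 × £7 = £350
Total = 20 + 70 + 45 + 350 = £485.
(Supply check: A ships 10; B ships 65.)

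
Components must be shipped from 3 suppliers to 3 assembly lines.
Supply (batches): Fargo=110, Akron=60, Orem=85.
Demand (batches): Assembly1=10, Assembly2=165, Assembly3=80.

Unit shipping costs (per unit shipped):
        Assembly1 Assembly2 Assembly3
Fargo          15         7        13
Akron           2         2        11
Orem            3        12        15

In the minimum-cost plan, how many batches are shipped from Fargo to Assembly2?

Optimal shipments:
  Fargo->Assembly2: 105 × 7 = 735
  Fargo->Assembly3: 5 × 13 = 65
  Akron->Assembly2: 60 × 2 = 120
  Orem->Assembly1: 10 × 3 = 30
  Orem->Assembly3: 75 × 15 = 1125
Total cost = 2075.
So Fargo→Assembly2 carries 105 batches.

105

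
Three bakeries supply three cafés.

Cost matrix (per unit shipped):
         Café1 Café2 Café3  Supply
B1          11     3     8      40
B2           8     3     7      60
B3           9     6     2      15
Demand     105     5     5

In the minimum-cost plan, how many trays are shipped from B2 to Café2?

Solving gives:
  B1–Café1: 35 × 11 = 385
  B1–Café2: 5 × 3 = 15
  B2–Café1: 60 × 8 = 480
  B3–Café1: 10 × 9 = 90
  B3–Café3: 5 × 2 = 10
Total cost = 980.
The route B2→Café2 is not used.

0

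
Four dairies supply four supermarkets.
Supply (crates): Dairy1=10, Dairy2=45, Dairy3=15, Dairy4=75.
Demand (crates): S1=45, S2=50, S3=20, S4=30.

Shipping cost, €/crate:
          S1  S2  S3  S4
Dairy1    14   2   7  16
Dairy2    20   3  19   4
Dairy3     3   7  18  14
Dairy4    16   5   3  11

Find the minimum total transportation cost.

A cheapest plan:
  Dairy1->S2: 10 × €2 = €20
  Dairy2->S2: 15 × €3 = €45
  Dairy2->S4: 30 × €4 = €120
  Dairy3->S1: 15 × €3 = €45
  Dairy4->S1: 30 × €16 = €480
  Dairy4->S2: 25 × €5 = €125
  Dairy4->S3: 20 × €3 = €60
Total = 20 + 45 + 120 + 45 + 480 + 125 + 60 = €895.
(Supply check: Dairy1 ships 10; Dairy2 ships 45; Dairy3 ships 15; Dairy4 ships 75.)

895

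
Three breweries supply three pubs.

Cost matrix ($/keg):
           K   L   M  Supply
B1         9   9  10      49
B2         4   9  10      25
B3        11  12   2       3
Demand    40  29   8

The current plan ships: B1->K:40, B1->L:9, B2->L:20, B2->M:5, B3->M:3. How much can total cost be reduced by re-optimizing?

Current plan cost = 40·9 + 9·9 + 20·9 + 5·10 + 3·2 = $677.
Optimal plan:
  B1–K: 15 × $9 = $135
  B1–L: 29 × $9 = $261
  B1–M: 5 × $10 = $50
  B2–K: 25 × $4 = $100
  B3–M: 3 × $2 = $6
Optimal cost = $552.
Saving = 677 − 552 = $125.

125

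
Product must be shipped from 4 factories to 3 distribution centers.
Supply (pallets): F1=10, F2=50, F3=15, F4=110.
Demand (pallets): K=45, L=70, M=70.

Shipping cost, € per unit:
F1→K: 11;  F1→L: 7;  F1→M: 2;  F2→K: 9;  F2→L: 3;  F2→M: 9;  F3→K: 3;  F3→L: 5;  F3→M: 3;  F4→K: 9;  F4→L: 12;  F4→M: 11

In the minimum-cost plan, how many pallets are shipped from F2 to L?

Solving gives:
  F1 to M: 10 pallets
  F2 to L: 50 pallets
  F3 to M: 15 pallets
  F4 to K: 45 pallets
  F4 to L: 20 pallets
  F4 to M: 45 pallets
Total cost = €1355.
So F2→L carries 50 pallets.

50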